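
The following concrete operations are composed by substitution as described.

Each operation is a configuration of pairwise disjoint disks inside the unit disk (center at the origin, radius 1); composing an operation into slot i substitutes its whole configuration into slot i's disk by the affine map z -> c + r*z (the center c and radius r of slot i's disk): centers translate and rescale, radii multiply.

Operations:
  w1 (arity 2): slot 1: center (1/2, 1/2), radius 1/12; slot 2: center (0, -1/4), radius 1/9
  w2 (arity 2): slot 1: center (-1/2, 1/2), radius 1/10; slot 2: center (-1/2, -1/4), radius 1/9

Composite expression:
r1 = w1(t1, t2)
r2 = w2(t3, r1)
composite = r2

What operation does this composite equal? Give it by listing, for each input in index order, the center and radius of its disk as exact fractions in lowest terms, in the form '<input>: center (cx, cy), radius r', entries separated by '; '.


Nesting under w2 composes maps z -> c + r*z down each t-path.
t3: after 1 affine step, its disk has center (-1/2, 1/2), radius 1/10
t1: after 2 affine steps, its disk has center (-4/9, -7/36), radius 1/108
t2: after 2 affine steps, its disk has center (-1/2, -5/18), radius 1/81

t1: center (-4/9, -7/36), radius 1/108; t2: center (-1/2, -5/18), radius 1/81; t3: center (-1/2, 1/2), radius 1/10


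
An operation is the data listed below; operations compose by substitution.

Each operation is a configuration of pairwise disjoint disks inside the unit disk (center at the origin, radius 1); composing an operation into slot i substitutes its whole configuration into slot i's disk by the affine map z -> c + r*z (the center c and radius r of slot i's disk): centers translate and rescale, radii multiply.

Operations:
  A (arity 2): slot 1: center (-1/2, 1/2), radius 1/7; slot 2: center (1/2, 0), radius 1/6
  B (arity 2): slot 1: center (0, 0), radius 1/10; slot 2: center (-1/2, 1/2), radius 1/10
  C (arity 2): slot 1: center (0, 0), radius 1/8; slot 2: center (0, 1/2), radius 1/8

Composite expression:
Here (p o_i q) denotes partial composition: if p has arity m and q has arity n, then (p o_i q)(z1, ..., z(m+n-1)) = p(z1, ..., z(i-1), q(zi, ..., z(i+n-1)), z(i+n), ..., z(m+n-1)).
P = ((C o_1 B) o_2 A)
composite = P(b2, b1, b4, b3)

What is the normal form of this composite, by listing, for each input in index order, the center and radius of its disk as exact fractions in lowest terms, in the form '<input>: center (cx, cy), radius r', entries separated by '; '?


b1: center (-11/160, 11/160), radius 1/560; b2: center (0, 0), radius 1/80; b3: center (0, 1/2), radius 1/8; b4: center (-9/160, 1/16), radius 1/480


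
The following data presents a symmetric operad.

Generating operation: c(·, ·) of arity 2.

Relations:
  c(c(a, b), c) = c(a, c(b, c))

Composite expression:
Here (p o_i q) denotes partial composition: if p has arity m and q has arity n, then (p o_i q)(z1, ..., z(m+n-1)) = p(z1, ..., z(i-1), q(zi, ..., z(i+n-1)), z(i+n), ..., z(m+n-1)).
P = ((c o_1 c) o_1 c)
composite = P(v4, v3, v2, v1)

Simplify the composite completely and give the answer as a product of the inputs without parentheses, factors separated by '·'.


v4 · v3 · v2 · v1


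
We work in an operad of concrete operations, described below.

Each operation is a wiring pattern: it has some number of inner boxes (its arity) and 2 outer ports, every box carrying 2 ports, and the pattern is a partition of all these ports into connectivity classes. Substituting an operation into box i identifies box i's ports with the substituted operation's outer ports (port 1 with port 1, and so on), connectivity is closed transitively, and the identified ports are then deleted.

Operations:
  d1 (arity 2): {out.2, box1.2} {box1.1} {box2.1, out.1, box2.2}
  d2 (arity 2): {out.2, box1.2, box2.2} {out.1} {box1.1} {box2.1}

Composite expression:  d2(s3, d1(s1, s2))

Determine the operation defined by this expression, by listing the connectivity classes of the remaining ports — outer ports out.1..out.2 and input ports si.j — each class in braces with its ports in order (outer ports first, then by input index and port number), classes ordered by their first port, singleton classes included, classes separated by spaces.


{out.1} {out.2, s1.2, s3.2} {s1.1} {s2.1, s2.2} {s3.1}

Substituting into d2 glues patterns; closure does the rest.
through d1, on inputs (s1, s2): {out.1, s2.1, s2.2} {out.2, s1.2} {s1.1} (out.j = stage outer ports)
through d2, on inputs (s3, s1, s2): {out.1} {out.2, s1.2, s3.2} {s1.1} {s2.1, s2.2} {s3.1} (out.j = stage outer ports)


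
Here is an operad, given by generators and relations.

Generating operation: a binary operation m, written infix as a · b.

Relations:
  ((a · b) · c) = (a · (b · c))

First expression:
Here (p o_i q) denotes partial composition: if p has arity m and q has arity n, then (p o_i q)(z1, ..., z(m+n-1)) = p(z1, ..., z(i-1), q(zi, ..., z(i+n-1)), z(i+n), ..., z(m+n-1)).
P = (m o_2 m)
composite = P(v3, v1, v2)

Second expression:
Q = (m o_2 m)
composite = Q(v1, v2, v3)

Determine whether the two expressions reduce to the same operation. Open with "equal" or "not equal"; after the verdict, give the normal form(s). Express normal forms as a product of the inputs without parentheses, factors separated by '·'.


not equal; the first gives v3 · v1 · v2 and the second v1 · v2 · v3


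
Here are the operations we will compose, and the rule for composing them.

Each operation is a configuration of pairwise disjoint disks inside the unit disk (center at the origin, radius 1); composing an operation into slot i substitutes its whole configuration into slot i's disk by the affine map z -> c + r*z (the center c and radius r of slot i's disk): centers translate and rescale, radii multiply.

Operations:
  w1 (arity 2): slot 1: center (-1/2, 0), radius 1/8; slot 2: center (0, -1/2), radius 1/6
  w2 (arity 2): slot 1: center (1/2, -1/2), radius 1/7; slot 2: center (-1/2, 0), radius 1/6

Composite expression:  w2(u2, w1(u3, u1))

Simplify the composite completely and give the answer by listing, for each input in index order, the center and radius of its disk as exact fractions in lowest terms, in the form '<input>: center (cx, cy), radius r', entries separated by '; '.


Follow each u-input down from w2: c' goes to c + r*c', radius to r*r'.
for u2, the 1-step affine chain lands on center (1/2, -1/2), radius 1/7
for u3, the 2-step affine chain lands on center (-7/12, 0), radius 1/48
for u1, the 2-step affine chain lands on center (-1/2, -1/12), radius 1/36

u1: center (-1/2, -1/12), radius 1/36; u2: center (1/2, -1/2), radius 1/7; u3: center (-7/12, 0), radius 1/48


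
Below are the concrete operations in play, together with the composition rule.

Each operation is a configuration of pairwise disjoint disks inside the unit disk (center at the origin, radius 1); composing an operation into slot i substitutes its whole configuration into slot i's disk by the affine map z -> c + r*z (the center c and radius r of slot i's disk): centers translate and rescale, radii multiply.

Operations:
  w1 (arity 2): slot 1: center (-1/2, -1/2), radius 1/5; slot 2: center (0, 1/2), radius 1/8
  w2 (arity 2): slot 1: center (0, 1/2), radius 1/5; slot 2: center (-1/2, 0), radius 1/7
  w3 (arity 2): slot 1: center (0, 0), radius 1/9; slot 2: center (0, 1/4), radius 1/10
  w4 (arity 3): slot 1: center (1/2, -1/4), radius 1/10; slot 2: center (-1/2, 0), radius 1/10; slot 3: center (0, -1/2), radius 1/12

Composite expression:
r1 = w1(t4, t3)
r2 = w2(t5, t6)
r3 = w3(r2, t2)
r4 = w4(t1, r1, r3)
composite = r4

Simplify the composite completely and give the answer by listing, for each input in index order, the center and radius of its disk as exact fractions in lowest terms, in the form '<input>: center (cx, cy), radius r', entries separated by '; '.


Below w4, radii multiply path by path; the t-disk centers shift.
tracing t1 down its 1-map path: center (1/2, -1/4), radius 1/10
tracing t4 down its 2-map path: center (-11/20, -1/20), radius 1/50
tracing t3 down its 2-map path: center (-1/2, 1/20), radius 1/80
tracing t5 down its 3-map path: center (0, -107/216), radius 1/540
tracing t6 down its 3-map path: center (-1/216, -1/2), radius 1/756
tracing t2 down its 2-map path: center (0, -23/48), radius 1/120

t1: center (1/2, -1/4), radius 1/10; t2: center (0, -23/48), radius 1/120; t3: center (-1/2, 1/20), radius 1/80; t4: center (-11/20, -1/20), radius 1/50; t5: center (0, -107/216), radius 1/540; t6: center (-1/216, -1/2), radius 1/756


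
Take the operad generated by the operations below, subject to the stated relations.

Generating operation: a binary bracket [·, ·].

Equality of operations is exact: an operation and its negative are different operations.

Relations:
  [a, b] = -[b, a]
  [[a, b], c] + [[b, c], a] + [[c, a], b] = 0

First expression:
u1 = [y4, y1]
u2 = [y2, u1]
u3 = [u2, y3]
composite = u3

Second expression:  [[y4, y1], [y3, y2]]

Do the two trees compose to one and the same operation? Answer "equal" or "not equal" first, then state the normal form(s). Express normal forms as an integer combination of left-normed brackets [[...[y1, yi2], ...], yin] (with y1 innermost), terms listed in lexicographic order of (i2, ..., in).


not equal — first [[[y1, y4], y2], y3], second [[[y1, y4], y2], y3] - [[[y1, y4], y3], y2]

Reducing the first expression gives [[[y1, y4], y2], y3]
Reducing the second expression gives [[[y1, y4], y2], y3] - [[[y1, y4], y3], y2]
They disagree, so not equal.


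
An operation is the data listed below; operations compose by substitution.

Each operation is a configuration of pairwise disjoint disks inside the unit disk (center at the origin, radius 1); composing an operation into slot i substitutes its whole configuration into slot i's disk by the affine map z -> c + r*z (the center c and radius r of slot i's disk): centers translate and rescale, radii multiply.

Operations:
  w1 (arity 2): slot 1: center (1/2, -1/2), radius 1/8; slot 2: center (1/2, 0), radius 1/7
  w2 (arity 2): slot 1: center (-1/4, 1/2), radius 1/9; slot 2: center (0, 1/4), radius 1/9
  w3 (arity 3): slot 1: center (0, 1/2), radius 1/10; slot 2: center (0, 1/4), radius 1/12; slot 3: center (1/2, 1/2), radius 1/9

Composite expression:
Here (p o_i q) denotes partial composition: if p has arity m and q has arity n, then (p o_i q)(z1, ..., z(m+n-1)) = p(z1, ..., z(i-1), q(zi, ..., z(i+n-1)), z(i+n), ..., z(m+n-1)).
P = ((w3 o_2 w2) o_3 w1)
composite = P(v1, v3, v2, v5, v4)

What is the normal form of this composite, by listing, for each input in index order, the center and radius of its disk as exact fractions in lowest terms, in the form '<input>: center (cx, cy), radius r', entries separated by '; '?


v1: center (0, 1/2), radius 1/10; v2: center (1/216, 115/432), radius 1/864; v3: center (-1/48, 7/24), radius 1/108; v4: center (1/2, 1/2), radius 1/9; v5: center (1/216, 13/48), radius 1/756

Follow each v-input down from w3: c' goes to c + r*c', radius to r*r'.
input v1: composing its 1 substitution step yields center (0, 1/2), radius 1/10
input v3: composing its 2 substitution steps yields center (-1/48, 7/24), radius 1/108
input v2: composing its 3 substitution steps yields center (1/216, 115/432), radius 1/864
input v5: composing its 3 substitution steps yields center (1/216, 13/48), radius 1/756
input v4: composing its 1 substitution step yields center (1/2, 1/2), radius 1/9


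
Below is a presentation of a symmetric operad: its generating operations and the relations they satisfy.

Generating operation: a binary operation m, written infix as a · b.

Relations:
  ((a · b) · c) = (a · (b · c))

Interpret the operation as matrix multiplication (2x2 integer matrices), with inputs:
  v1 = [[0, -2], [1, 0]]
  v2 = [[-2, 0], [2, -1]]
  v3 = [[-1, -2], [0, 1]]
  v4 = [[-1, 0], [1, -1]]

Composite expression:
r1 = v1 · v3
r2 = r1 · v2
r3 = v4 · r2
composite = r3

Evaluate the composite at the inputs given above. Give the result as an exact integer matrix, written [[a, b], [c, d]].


[[4, -2], [-2, 0]]

(v1 · v3) = [[0, -2], [-1, -2]]
((v1 · v3) · v2) = [[-4, 2], [-2, 2]]
(v4 · ((v1 · v3) · v2)) = [[4, -2], [-2, 0]]


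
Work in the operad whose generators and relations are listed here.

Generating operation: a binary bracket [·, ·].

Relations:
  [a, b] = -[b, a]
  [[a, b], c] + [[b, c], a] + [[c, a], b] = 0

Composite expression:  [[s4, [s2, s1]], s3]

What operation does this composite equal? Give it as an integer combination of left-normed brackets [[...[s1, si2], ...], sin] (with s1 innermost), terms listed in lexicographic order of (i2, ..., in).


[[[s1, s2], s4], s3]

In the tensor algebra, words opening s1 carry the s1-anchored form.
Composite bracket: [[s4, [s2, s1]], s3]
Under [a, b] = ab - ba we get 8 signed associative words (2^3 = 8).
Coefficients come from the s1-initial words:
  sign of s1s2s4s3 is +1, so it contributes +[[[s1, s2], s4], s3]


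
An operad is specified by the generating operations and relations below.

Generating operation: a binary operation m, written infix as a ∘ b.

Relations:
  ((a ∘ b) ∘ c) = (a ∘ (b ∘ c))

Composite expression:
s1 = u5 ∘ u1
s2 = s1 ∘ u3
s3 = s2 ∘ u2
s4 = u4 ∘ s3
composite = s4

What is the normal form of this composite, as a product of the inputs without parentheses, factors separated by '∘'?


u4 ∘ u5 ∘ u1 ∘ u3 ∘ u2

Under associativity of m, the answer is the u's in reading order.
(u5 ∘ u1) collapses to u5 ∘ u1
((u5 ∘ u1) ∘ u3) collapses to u5 ∘ u1 ∘ u3
(((u5 ∘ u1) ∘ u3) ∘ u2) collapses to u5 ∘ u1 ∘ u3 ∘ u2
(u4 ∘ (((u5 ∘ u1) ∘ u3) ∘ u2)) collapses to u4 ∘ u5 ∘ u1 ∘ u3 ∘ u2


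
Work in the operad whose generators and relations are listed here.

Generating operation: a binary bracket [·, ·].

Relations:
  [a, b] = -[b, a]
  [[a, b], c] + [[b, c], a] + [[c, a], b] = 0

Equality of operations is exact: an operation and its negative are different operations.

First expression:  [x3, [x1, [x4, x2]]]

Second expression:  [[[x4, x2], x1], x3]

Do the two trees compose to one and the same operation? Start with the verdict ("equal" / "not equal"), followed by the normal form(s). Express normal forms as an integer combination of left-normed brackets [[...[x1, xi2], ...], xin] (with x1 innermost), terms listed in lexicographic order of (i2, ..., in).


In normal form, the first expression is [[[x1, x2], x4], x3] - [[[x1, x4], x2], x3]
In normal form, the second expression is [[[x1, x2], x4], x3] - [[[x1, x4], x2], x3]
Identical normal forms: equal.

equal; both compose to [[[x1, x2], x4], x3] - [[[x1, x4], x2], x3]


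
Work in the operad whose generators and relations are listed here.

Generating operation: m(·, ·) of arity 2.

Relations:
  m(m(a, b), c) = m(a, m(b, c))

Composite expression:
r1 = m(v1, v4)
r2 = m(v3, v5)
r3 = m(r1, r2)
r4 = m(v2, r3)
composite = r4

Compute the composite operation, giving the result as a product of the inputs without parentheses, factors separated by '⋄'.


Under associativity of m, the answer is the v's in reading order.
m(v1, v4) flattens to v1 ⋄ v4
m(v3, v5) flattens to v3 ⋄ v5
m(m(v1, v4), m(v3, v5)) flattens to v1 ⋄ v4 ⋄ v3 ⋄ v5
m(v2, m(m(v1, v4), m(v3, v5))) flattens to v2 ⋄ v1 ⋄ v4 ⋄ v3 ⋄ v5

v2 ⋄ v1 ⋄ v4 ⋄ v3 ⋄ v5


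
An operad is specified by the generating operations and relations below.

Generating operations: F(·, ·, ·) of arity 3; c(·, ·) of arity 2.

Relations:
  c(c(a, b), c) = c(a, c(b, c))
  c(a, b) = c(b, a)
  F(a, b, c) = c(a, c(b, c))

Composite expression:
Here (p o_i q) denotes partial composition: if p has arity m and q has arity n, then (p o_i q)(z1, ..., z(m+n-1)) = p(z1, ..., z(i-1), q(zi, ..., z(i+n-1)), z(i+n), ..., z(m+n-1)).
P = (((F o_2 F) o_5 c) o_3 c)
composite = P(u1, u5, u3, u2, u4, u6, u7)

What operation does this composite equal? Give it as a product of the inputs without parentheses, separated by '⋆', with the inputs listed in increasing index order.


Key point: F commutes, so take the u-inputs in any fixed order.
c(u3, u2) spells out as u3 ⋆ u2
F(u5, c(u3, u2), u4) spells out as u5 ⋆ u3 ⋆ u2 ⋆ u4
c(u6, u7) spells out as u6 ⋆ u7
F(u1, F(u5, c(u3, u2), u4), c(u6, u7)) spells out as u1 ⋆ u5 ⋆ u3 ⋆ u2 ⋆ u4 ⋆ u6 ⋆ u7
commutativity sorts the factors: u1 ⋆ u2 ⋆ u3 ⋆ u4 ⋆ u5 ⋆ u6 ⋆ u7

u1 ⋆ u2 ⋆ u3 ⋆ u4 ⋆ u5 ⋆ u6 ⋆ u7


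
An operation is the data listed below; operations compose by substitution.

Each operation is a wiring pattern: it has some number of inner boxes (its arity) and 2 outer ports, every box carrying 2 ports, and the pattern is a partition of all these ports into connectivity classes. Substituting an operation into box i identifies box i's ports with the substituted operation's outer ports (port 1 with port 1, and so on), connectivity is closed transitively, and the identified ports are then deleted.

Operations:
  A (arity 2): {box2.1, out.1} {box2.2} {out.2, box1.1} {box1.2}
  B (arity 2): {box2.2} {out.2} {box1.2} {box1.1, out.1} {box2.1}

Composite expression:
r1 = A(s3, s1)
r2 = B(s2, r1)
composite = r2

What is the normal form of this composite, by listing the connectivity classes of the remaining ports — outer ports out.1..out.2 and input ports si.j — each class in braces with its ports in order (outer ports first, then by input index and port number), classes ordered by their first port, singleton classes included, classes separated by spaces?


{out.1, s2.1} {out.2} {s1.1} {s1.2} {s2.2} {s3.1} {s3.2}


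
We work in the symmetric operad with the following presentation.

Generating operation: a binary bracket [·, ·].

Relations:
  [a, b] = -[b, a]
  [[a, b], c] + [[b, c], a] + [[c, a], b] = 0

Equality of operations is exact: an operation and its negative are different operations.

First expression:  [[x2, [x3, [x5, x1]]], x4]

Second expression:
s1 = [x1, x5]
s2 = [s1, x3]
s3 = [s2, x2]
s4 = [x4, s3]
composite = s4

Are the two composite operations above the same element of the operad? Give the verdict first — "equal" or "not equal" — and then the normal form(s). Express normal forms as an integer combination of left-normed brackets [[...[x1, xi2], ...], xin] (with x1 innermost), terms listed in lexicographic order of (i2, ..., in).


equal: each reduces to -[[[[x1, x5], x3], x2], x4]

The first composite normalizes to -[[[[x1, x5], x3], x2], x4]
The second composite normalizes to -[[[[x1, x5], x3], x2], x4]
One common form — equal.


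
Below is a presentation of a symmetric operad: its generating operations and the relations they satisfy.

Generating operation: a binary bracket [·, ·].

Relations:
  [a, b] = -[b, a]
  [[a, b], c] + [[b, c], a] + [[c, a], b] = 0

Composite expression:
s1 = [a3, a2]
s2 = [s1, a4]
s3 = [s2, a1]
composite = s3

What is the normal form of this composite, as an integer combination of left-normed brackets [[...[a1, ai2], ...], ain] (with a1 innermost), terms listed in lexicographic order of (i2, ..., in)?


[[[a1, a2], a3], a4] - [[[a1, a3], a2], a4] - [[[a1, a4], a2], a3] + [[[a1, a4], a3], a2]

Expand each bracket as ab - ba; the a1-initial words give the coefficients.
Composite bracket: [[[a3, a2], a4], a1]
The bracket unfolds into 8 signed words via [a, b] = ab - ba (2^3 = 8).
Keep just the words that open with a1:
  a1a2a3a4 (sign +1) contributes +[[[a1, a2], a3], a4]
  a1a3a2a4 (sign -1) contributes -[[[a1, a3], a2], a4]
  a1a4a2a3 (sign -1) contributes -[[[a1, a4], a2], a3]
  a1a4a3a2 (sign +1) contributes +[[[a1, a4], a3], a2]


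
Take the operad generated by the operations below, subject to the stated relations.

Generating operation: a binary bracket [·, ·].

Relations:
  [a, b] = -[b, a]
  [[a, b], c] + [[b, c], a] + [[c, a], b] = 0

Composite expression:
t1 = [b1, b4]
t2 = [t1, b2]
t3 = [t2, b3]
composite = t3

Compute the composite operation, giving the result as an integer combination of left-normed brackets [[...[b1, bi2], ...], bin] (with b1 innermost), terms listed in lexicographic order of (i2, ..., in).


[[[b1, b4], b2], b3]

Expand each bracket as ab - ba; the b1-initial words give the coefficients.
Composite bracket: [[[b1, b4], b2], b3]
Full expansion: 8 signed words from ab - ba (2^3 = 8).
Only words starting with b1 matter:
  sign of b1b4b2b3 is +1, so it contributes +[[[b1, b4], b2], b3]


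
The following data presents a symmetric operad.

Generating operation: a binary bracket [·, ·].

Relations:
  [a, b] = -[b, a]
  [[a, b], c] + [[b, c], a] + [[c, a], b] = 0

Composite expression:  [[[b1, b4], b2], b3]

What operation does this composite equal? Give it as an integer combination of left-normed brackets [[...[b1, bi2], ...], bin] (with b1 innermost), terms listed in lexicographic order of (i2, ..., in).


[[[b1, b4], b2], b3]

Skip Jacobi rewriting: expand, keep b1-initial words, read off terms.
Composite bracket: [[[b1, b4], b2], b3]
Applying ab - ba throughout gives 8 signed words (2^3 = 8).
Coefficients come from the b1-initial words:
  b1b4b2b3 appears with sign +1, giving the term +[[[b1, b4], b2], b3]


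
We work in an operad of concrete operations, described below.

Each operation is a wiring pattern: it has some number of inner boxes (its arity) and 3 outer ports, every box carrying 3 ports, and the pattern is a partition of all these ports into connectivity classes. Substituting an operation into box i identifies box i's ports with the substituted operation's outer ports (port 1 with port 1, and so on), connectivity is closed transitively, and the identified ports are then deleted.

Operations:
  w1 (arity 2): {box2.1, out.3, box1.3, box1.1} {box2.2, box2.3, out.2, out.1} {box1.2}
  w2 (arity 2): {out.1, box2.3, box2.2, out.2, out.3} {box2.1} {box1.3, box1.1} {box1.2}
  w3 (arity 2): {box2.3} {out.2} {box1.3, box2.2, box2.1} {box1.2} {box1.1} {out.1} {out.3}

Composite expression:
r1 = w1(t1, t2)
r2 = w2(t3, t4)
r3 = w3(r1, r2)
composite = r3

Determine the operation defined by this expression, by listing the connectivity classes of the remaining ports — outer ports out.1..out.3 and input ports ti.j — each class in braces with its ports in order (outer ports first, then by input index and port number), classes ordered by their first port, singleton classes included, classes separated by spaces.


Treat the ports identified at w3 as solder joints: merge, then drop.
composing w1 on (t1, t2), with out.j its own outer ports: {out.1, out.2, t2.2, t2.3} {out.3, t1.1, t1.3, t2.1} {t1.2}
composing w2 on (t3, t4), with out.j its own outer ports: {out.1, out.2, out.3, t4.2, t4.3} {t3.1, t3.3} {t3.2} {t4.1}
composing w3 on (t1, t2, t3, t4), with out.j its own outer ports: {out.1} {out.2} {out.3} {t1.1, t1.3, t2.1, t4.2, t4.3} {t1.2} {t2.2, t2.3} {t3.1, t3.3} {t3.2} {t4.1}

{out.1} {out.2} {out.3} {t1.1, t1.3, t2.1, t4.2, t4.3} {t1.2} {t2.2, t2.3} {t3.1, t3.3} {t3.2} {t4.1}


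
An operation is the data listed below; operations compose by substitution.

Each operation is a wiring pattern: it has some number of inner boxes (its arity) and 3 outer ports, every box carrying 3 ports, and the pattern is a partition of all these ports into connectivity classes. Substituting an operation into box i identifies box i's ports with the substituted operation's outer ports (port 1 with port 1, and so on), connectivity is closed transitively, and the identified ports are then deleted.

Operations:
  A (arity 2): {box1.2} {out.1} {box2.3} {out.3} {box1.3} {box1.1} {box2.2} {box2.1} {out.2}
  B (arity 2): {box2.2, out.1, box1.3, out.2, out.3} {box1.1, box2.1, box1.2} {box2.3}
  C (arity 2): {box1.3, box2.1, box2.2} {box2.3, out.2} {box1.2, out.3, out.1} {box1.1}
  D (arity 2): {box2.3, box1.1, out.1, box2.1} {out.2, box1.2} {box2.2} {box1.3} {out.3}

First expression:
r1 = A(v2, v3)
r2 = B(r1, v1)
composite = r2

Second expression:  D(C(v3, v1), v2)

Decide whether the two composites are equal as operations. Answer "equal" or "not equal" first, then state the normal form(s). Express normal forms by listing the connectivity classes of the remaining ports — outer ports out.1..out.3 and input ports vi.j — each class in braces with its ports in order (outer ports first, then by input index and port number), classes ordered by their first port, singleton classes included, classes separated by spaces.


not equal; first: {out.1, out.2, out.3, v1.2} {v1.1} {v1.3} {v2.1} {v2.2} {v2.3} {v3.1} {v3.2} {v3.3}; second: {out.1, v2.1, v2.3, v3.2} {out.2, v1.3} {out.3} {v1.1, v1.2, v3.3} {v2.2} {v3.1}

Normal form of the first expression: {out.1, out.2, out.3, v1.2} {v1.1} {v1.3} {v2.1} {v2.2} {v2.3} {v3.1} {v3.2} {v3.3}
Normal form of the second expression: {out.1, v2.1, v2.3, v3.2} {out.2, v1.3} {out.3} {v1.1, v1.2, v3.3} {v2.2} {v3.1}
Distinct normal forms: not equal.


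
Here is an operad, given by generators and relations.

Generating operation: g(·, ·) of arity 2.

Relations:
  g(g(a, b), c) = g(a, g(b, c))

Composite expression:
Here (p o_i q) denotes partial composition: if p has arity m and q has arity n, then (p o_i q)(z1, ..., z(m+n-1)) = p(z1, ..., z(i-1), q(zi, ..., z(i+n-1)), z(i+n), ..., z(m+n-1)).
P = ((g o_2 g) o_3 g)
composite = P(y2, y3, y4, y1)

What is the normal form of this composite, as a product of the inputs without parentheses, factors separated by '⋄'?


y2 ⋄ y3 ⋄ y4 ⋄ y1

Associativity of g dissolves the nesting; only the y-input order survives.
g(y4, y1) flattens to y4 ⋄ y1
g(y3, g(y4, y1)) flattens to y3 ⋄ y4 ⋄ y1
g(y2, g(y3, g(y4, y1))) flattens to y2 ⋄ y3 ⋄ y4 ⋄ y1


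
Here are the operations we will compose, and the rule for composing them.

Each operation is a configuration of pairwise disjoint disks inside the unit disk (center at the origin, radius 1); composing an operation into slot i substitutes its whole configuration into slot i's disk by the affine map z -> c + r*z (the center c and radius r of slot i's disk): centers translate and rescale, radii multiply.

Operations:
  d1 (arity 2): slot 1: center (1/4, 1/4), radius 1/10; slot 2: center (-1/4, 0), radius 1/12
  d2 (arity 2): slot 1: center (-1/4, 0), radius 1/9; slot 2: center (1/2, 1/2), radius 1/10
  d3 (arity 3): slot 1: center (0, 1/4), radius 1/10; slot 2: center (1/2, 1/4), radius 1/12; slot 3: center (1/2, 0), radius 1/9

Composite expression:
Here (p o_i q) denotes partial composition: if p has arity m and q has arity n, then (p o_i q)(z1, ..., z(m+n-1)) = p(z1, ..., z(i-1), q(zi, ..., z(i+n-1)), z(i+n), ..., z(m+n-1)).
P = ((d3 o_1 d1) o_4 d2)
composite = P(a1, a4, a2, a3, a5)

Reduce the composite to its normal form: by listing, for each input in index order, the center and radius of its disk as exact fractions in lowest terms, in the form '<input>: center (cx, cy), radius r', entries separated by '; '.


a1: center (1/40, 11/40), radius 1/100; a2: center (1/2, 1/4), radius 1/12; a3: center (17/36, 0), radius 1/81; a4: center (-1/40, 1/4), radius 1/120; a5: center (5/9, 1/18), radius 1/90

Follow each a-input down from d3: c' goes to c + r*c', radius to r*r'.
a1: after 2 affine steps, its disk has center (1/40, 11/40), radius 1/100
a4: after 2 affine steps, its disk has center (-1/40, 1/4), radius 1/120
a2: after 1 affine step, its disk has center (1/2, 1/4), radius 1/12
a3: after 2 affine steps, its disk has center (17/36, 0), radius 1/81
a5: after 2 affine steps, its disk has center (5/9, 1/18), radius 1/90


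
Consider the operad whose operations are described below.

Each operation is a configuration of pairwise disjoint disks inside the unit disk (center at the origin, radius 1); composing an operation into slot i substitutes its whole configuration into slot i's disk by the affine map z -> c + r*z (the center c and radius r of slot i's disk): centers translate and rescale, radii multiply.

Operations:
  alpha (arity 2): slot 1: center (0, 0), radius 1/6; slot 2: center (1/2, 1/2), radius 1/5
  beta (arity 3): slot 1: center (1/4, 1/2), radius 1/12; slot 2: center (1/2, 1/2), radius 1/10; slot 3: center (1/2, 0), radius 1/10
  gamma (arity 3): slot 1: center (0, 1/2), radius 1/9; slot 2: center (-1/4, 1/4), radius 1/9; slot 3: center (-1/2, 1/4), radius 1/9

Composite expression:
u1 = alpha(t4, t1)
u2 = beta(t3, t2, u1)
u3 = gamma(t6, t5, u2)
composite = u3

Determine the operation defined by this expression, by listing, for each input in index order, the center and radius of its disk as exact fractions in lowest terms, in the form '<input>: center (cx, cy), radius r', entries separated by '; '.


t1: center (-79/180, 23/90), radius 1/450; t2: center (-4/9, 11/36), radius 1/90; t3: center (-17/36, 11/36), radius 1/108; t4: center (-4/9, 1/4), radius 1/540; t5: center (-1/4, 1/4), radius 1/9; t6: center (0, 1/2), radius 1/9

Affine substitution under gamma: radii multiply and t-centers shift.
t6: after 1 affine step, its disk has center (0, 1/2), radius 1/9
t5: after 1 affine step, its disk has center (-1/4, 1/4), radius 1/9
t3: after 2 affine steps, its disk has center (-17/36, 11/36), radius 1/108
t2: after 2 affine steps, its disk has center (-4/9, 11/36), radius 1/90
t4: after 3 affine steps, its disk has center (-4/9, 1/4), radius 1/540
t1: after 3 affine steps, its disk has center (-79/180, 23/90), radius 1/450


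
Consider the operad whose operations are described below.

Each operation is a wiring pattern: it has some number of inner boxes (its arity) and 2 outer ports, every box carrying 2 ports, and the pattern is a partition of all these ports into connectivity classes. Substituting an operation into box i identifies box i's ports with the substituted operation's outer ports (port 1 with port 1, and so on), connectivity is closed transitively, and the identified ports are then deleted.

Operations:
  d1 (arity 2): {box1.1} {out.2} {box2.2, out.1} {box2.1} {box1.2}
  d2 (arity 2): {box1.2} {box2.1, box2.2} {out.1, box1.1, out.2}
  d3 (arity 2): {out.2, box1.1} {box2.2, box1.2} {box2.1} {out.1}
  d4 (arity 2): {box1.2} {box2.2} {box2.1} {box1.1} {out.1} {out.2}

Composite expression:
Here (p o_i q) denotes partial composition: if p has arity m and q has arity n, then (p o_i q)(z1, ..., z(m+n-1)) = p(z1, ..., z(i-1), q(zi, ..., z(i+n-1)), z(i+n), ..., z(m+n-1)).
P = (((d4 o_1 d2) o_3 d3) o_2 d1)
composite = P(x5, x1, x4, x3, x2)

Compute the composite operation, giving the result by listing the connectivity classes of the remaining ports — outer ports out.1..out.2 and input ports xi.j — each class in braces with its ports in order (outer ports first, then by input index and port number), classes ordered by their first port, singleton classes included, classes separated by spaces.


Two ports join when wires chain via d4-identified ports.
after d1, the pattern on (x1, x4) reads {out.1, x4.2} {out.2} {x1.1} {x1.2} {x4.1} (out.j = its outer ports)
after d2, the pattern on (x5, x1, x4) reads {out.1, out.2, x5.1} {x1.1} {x1.2} {x4.1} {x4.2} {x5.2} (out.j = its outer ports)
after d3, the pattern on (x3, x2) reads {out.1} {out.2, x3.1} {x2.1} {x2.2, x3.2} (out.j = its outer ports)
after d4, the pattern on (x5, x1, x4, x3, x2) reads {out.1} {out.2} {x1.1} {x1.2} {x2.1} {x2.2, x3.2} {x3.1} {x4.1} {x4.2} {x5.1} {x5.2} (out.j = its outer ports)

{out.1} {out.2} {x1.1} {x1.2} {x2.1} {x2.2, x3.2} {x3.1} {x4.1} {x4.2} {x5.1} {x5.2}


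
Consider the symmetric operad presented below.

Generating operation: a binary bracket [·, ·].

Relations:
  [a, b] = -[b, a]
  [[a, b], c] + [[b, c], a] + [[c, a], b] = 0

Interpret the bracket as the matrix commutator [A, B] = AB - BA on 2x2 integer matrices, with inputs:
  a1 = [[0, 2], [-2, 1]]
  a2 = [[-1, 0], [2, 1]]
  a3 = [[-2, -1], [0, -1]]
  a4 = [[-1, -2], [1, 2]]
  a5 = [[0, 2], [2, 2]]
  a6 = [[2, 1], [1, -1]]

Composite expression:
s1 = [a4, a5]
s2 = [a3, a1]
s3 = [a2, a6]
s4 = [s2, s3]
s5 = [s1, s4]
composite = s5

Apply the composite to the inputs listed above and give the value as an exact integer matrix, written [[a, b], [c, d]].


[a4, a5] = [[-6, -10], [4, 6]]
[a3, a1] = [[2, -3], [-2, -2]]
[a2, a6] = [[-2, -2], [8, 2]]
[[a3, a1], [a2, a6]] = [[-28, -20], [-24, 28]]
[[a4, a5], [[a3, a1], [a2, a6]]] = [[320, -320], [-512, -320]]

[[320, -320], [-512, -320]]


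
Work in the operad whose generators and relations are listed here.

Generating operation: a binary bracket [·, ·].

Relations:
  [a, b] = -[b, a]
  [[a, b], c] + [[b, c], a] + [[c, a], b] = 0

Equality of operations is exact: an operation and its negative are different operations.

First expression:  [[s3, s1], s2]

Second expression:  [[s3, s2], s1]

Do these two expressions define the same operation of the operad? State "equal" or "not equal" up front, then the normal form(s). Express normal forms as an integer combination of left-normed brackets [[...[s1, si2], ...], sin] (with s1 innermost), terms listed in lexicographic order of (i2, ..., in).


not equal: they reduce to -[[s1, s3], s2] and [[s1, s2], s3] - [[s1, s3], s2]

The first expression, normalized: -[[s1, s3], s2]
The second expression, normalized: [[s1, s2], s3] - [[s1, s3], s2]
Different reductions; not equal.


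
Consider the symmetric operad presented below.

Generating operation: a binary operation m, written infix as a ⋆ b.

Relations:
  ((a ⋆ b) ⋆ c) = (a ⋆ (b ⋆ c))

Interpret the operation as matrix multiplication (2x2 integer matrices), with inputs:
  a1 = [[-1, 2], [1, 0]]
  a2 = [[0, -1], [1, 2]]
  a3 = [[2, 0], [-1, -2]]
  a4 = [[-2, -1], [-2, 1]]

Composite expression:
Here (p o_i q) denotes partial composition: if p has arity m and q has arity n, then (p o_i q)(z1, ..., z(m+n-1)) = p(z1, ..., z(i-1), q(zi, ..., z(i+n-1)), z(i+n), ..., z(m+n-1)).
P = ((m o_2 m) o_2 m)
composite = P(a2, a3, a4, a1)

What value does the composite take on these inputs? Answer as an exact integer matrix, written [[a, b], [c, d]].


[[7, -12], [-12, 16]]

(a3 ⋆ a4) = [[-4, -2], [6, -1]]
((a3 ⋆ a4) ⋆ a1) = [[2, -8], [-7, 12]]
(a2 ⋆ ((a3 ⋆ a4) ⋆ a1)) = [[7, -12], [-12, 16]]


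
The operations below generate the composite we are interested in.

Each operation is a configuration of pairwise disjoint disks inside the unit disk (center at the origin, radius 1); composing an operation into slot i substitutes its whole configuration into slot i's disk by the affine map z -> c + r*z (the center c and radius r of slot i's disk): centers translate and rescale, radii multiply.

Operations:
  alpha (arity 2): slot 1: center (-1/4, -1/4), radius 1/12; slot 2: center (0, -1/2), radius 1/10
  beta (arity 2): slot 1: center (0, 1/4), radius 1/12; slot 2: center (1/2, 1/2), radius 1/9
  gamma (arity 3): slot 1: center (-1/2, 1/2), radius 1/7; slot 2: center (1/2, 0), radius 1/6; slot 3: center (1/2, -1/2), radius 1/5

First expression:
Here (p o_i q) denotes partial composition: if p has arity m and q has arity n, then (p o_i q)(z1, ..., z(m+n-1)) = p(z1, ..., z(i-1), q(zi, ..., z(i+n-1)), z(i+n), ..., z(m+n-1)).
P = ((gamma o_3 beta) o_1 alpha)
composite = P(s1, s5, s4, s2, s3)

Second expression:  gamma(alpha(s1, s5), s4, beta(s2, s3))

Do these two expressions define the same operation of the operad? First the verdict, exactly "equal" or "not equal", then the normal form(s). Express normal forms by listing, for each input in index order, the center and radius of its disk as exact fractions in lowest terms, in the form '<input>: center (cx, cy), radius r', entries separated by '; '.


In normal form, the first expression is s1: center (-15/28, 13/28), radius 1/84; s2: center (1/2, -9/20), radius 1/60; s3: center (3/5, -2/5), radius 1/45; s4: center (1/2, 0), radius 1/6; s5: center (-1/2, 3/7), radius 1/70
In normal form, the second expression is s1: center (-15/28, 13/28), radius 1/84; s2: center (1/2, -9/20), radius 1/60; s3: center (3/5, -2/5), radius 1/45; s4: center (1/2, 0), radius 1/6; s5: center (-1/2, 3/7), radius 1/70
The normal forms match — equal.

equal; both compose to s1: center (-15/28, 13/28), radius 1/84; s2: center (1/2, -9/20), radius 1/60; s3: center (3/5, -2/5), radius 1/45; s4: center (1/2, 0), radius 1/6; s5: center (-1/2, 3/7), radius 1/70


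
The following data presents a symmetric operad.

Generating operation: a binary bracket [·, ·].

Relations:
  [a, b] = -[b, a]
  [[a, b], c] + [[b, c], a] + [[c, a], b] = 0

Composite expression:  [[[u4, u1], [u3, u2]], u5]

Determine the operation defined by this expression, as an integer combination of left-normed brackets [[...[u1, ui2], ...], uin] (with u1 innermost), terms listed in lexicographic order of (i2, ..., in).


Left-normed coefficients sit on the u1-initial expansion words.
Composite bracket: [[[u4, u1], [u3, u2]], u5]
The bracket unfolds into 16 signed words via [a, b] = ab - ba (2^4 = 16).
The u1-initial words carry the normal form:
  the word u1u4u2u3u5 carries sign +1 and contributes +[[[[u1, u4], u2], u3], u5]
  the word u1u4u3u2u5 carries sign -1 and contributes -[[[[u1, u4], u3], u2], u5]

[[[[u1, u4], u2], u3], u5] - [[[[u1, u4], u3], u2], u5]


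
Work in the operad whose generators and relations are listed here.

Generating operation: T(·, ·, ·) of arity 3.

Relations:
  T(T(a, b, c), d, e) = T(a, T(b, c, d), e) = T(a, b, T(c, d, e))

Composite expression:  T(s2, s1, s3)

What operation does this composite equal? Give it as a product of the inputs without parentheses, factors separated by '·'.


s2 · s1 · s3

Every regrouping of T is equal, so read the s-inputs in written order.
T(s2, s1, s3) linearizes to s2 · s1 · s3


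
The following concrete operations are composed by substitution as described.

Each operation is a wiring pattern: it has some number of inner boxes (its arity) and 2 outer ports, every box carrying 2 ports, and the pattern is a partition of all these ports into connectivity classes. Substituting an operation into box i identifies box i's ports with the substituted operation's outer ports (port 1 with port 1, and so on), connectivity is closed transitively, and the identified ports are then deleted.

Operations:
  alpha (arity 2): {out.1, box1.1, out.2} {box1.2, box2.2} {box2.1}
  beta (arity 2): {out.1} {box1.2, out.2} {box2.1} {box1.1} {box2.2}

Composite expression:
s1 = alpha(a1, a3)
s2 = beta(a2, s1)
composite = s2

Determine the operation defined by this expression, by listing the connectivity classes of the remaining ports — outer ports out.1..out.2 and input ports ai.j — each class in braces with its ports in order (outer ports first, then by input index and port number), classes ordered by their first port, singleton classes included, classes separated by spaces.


{out.1} {out.2, a2.2} {a1.1} {a1.2, a3.2} {a2.1} {a3.1}

Substituting into beta glues patterns; closure does the rest.
the subtree at alpha composes to {out.1, out.2, a1.1} {a1.2, a3.2} {a3.1} on (a1, a3); out.j = own outer ports
the subtree at beta composes to {out.1} {out.2, a2.2} {a1.1} {a1.2, a3.2} {a2.1} {a3.1} on (a2, a1, a3); out.j = own outer ports


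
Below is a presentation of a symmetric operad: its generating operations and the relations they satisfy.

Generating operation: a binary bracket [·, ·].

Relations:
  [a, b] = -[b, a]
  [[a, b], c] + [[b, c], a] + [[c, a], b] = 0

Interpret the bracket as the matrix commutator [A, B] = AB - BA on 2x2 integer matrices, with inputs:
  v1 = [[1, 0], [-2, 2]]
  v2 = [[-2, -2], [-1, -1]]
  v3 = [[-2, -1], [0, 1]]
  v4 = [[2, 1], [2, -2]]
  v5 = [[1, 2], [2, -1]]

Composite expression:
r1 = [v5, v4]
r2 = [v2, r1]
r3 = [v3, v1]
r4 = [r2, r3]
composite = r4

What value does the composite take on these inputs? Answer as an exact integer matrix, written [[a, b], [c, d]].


[v5, v4] = [[2, -6], [4, -2]]
[v2, [v5, v4]] = [[-14, 14], [0, 14]]
[v3, v1] = [[2, -1], [-6, -2]]
[[v2, [v5, v4]], [v3, v1]] = [[-84, -28], [-168, 84]]

[[-84, -28], [-168, 84]]


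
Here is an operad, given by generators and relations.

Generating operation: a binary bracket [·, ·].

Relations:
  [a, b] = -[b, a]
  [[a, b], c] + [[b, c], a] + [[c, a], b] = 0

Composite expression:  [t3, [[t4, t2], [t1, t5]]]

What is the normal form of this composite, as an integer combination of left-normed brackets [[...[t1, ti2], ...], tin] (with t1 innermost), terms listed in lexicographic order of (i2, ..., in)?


In the tensor algebra, words opening t1 carry the t1-anchored form.
Composite bracket: [t3, [[t4, t2], [t1, t5]]]
Each bracket splits as ab - ba, giving 16 signed words (2^4 = 16).
Words beginning with t1 determine it all:
  t1t5t2t4t3 (sign -1) contributes -[[[[t1, t5], t2], t4], t3]
  t1t5t4t2t3 (sign +1) contributes +[[[[t1, t5], t4], t2], t3]

-[[[[t1, t5], t2], t4], t3] + [[[[t1, t5], t4], t2], t3]
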